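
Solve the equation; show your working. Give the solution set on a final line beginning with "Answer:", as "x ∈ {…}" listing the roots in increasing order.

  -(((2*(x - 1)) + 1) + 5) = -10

Step 1. [-(((2*(x - 1)) + 1) + 5) = -10] leading − — multiply by −1. So neg: ((2*(x - 1)) + 1) + 5 = 10.
Step 2. [((2*(x - 1)) + 1) + 5 = 10] +5 is outermost — subtract 5 both sides, so sub: (2*(x - 1)) + 1 = 5.
Step 3. [(2*(x - 1)) + 1 = 5] the outer +1 inverts by subtracting 1, so sub: 2*(x - 1) = 4.
Step 4. [2*(x - 1) = 4] LHS = 2·(…); ÷2 both sides ⇒ div: x - 1 = 2.
Step 5. [x - 1 = 2] peel the -1: add 1 from each side. So sub: x = 3.

Answer: x ∈ {3}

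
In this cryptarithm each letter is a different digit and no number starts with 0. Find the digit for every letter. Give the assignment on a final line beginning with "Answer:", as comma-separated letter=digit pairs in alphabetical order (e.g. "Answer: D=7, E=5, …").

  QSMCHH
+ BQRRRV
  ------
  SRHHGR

Step 1. [col 1: H + V ≡ R (mod 10)] R=7 is one option consistent with column 1 (H + V ≡ R (mod 10), carry-in 0) — take it ⇒ R=7.
Step 2. [col 1: H + V ≡ R (mod 10)] column 1 (H + V ≡ R (mod 10), carry-in 0) doesn't pin H yet; pick H=8 and continue, so H=8.
Step 3. [col 1: H + V ≡ R (mod 10)] in column 1 we have H+V≡R with carry-in 0; given H=8, R=7 and digits 7,8 already taken and all letters distinct, that pins V to 9 ⇒ V=9.
Step 4. [col 2: H + R ≡ G (mod 10)] in column 2 we have H+R≡G with carry-in 1; given H=8, R=7 and digits 7,8,9 already taken and all letters distinct, that pins G to 6. So G=6.
Step 5. [col 3: C + R ≡ H (mod 10)] in column 3 we have C+R≡H with carry-in 1; given R=7, H=8 and digits 6,7,8,9 already taken and all letters distinct, that pins C to 0, so C=0.
Step 6. [col 4: M + R ≡ H (mod 10)] column 4: given R=7, H=8, carry-in 0, and digits 0,6,7,8,9 already taken and all letters distinct, M+R≡H (mod 10) forces M=1, so M=1.
Step 7. [col 5: S + Q ≡ R (mod 10)] no forcing yet in column 5 (carry-in 0); Q=2 is free and consistent — try it. So Q=2.
Step 8. [col 5: S + Q ≡ R (mod 10)] in column 5 we have S+Q≡R with carry-in 0; given Q=2, R=7 and digits 0,1,2,6,7,8,9 already taken and all letters distinct, that pins S to 5, so S=5.
Step 9. [col 6: Q + B ≡ S (mod 10)] in column 6 we have Q+B≡S with carry-in 0; given Q=2, S=5 and digits 0,1,2,5,6,7,8,9 already taken and all letters distinct, that pins B to 3, so B=3.

Answer: B=3, C=0, G=6, H=8, M=1, Q=2, R=7, S=5, V=9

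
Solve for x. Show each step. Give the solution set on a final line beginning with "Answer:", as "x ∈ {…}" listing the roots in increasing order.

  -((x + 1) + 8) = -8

Step 1. [-((x + 1) + 8) = -8] LHS negated; negate both sides ⇒ neg: (x + 1) + 8 = 8.
Step 2. [(x + 1) + 8 = 8] peel the +8: subtract 8 from each side ⇒ sub: x + 1 = 0.
Step 3. [x + 1 = 0] peel the +1: subtract 1 from each side ⇒ sub: x = -1.

Answer: x ∈ {-1}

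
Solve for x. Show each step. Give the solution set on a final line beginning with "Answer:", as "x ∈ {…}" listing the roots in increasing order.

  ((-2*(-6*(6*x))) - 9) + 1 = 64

Step 1. [((-2*(-6*(6*x))) - 9) + 1 = 64] the outer +1 inverts by subtracting 1. So sub: (-2*(-6*(6*x))) - 9 = 63.
Step 2. [(-2*(-6*(6*x))) - 9 = 63] add 9: x sits inside (… - 9). So sub: -2*(-6*(6*x)) = 72.
Step 3. [-2*(-6*(6*x)) = 72] divide by the outer -2. So div: -6*(6*x) = -36.
Step 4. [-6*(6*x) = -36] -6·(inner) — divide through by -6. So div: 6*x = 6.
Step 5. [6*x = 6] leading coefficient 6: divide by 6 ⇒ div: x = 1.

Answer: x ∈ {1}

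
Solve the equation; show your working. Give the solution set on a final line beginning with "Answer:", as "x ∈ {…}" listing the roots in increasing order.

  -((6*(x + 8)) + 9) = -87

Step 1. [-((6*(x + 8)) + 9) = -87] LHS negated; negate both sides, so neg: (6*(x + 8)) + 9 = 87.
Step 2. [(6*(x + 8)) + 9 = 87] the outer +9 inverts by subtracting 9 ⇒ sub: 6*(x + 8) = 78.
Step 3. [6*(x + 8) = 78] 6·(inner) — divide through by 6. So div: x + 8 = 13.
Step 4. [x + 8 = 13] +8 is outermost — subtract 8 both sides, so sub: x = 5.

Answer: x ∈ {5}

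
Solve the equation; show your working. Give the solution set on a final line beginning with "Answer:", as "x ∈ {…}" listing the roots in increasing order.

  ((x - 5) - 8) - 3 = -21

Step 1. [((x - 5) - 8) - 3 = -21] 3 comes off first (add 3) ⇒ sub: (x - 5) - 8 = -18.
Step 2. [(x - 5) - 8 = -18] add 8: x sits inside (… - 8) ⇒ sub: x - 5 = -10.
Step 3. [x - 5 = -10] add 5: x sits inside (… - 5), so sub: x = -5.

Answer: x ∈ {-5}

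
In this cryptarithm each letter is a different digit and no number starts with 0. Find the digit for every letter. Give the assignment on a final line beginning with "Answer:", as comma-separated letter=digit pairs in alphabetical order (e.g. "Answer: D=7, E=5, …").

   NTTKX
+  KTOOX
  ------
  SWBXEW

Step 1. [col 1: X + X ≡ W (mod 10)] W=6 is one option consistent with column 1 (X + X ≡ W (mod 10), carry-in 0) — take it, so W=6.
Step 2. [col 1: X + X ≡ W (mod 10)] column 1 (X + X ≡ W (mod 10), carry-in 0) doesn't pin X yet; pick X=8 and continue, so X=8.
Step 3. [col 2: K + O ≡ E (mod 10)] K=7 is one option consistent with column 2 (K + O ≡ E (mod 10), carry-in 1) — take it, so K=7.
Step 4. [col 2: K + O ≡ E (mod 10)] column 2 (K + O ≡ E (mod 10), carry-in 1) doesn't pin O yet; pick O=5 and continue, so O=5.
Step 5. [col 2: K + O ≡ E (mod 10)] from column 2 (K=7, O=5, carry-in 1, digits 5,6,7,8 already taken and all letters distinct): E must equal 3. So E=3.
Step 6. [col 3: T + O ≡ X (mod 10)] column 3: given O=5, X=8, carry-in 1, and digits 3,5,6,7,8 already taken and all letters distinct, T+O≡X (mod 10) forces T=2, so T=2.
Step 7. [col 4: T + T ≡ B (mod 10)] column 4 reads T+T+carry(0)=B with T=2; with digits 2,3,5,6,7,8 already taken and all letters distinct, the only value for B is 4. So B=4.
Step 8. [S] S is the leading digit of a 6-digit sum of two 5-digit numbers; the final carry is exactly 1. So S=1.
Step 9. [col 5: N + K ≡ W (mod 10)] from column 5 (K=7, W=6, carry-in 0, digits 1,2,3,4,5,6,7,8 already taken and all letters distinct): N must equal 9, so N=9.

Answer: B=4, E=3, K=7, N=9, O=5, S=1, T=2, W=6, X=8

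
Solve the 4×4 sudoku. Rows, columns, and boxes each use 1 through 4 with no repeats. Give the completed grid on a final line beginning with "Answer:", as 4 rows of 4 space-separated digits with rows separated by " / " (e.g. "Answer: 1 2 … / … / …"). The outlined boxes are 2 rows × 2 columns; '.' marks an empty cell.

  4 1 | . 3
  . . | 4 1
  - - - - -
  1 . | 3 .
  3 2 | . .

Step 1. [r3c2∈{4}] r3c2's peers cover all but 4. So r3c2=4.
Step 2. [r1c3∈{2}] r1c3 is down to just 2, so r1c3=2.
Step 3. [r2c1∈{2}] only 2 remains possible at r2c1. So r2c1=2.
Step 4. [r3c4∈{2}] r3c4 has the single candidate 2 ⇒ r3c4=2.
Step 5. [r4c3∈{1}] only 1 remains possible at r4c3 ⇒ r4c3=1.
Step 6. [r2c2∈{3}] r2c2 is down to just 3 ⇒ r2c2=3.
Step 7. [r4c4∈{4}] r4c4's peers cover all but 4 ⇒ r4c4=4.

Answer: 4 1 2 3 / 2 3 4 1 / 1 4 3 2 / 3 2 1 4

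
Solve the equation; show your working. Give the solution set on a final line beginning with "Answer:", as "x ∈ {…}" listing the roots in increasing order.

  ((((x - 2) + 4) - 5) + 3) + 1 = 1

Step 1. [((((x - 2) + 4) - 5) + 3) + 1 = 1] +1 is outermost — subtract 1 both sides, so sub: (((x - 2) + 4) - 5) + 3 = 0.
Step 2. [(((x - 2) + 4) - 5) + 3 = 0] subtract 3: x sits inside (… + 3). So sub: ((x - 2) + 4) - 5 = -3.
Step 3. [((x - 2) + 4) - 5 = -3] peel the -5: add 5 from each side. So sub: (x - 2) + 4 = 2.
Step 4. [(x - 2) + 4 = 2] subtract 4: x sits inside (… + 4). So sub: x - 2 = -2.
Step 5. [x - 2 = -2] peel the -2: add 2 from each side, so sub: x = 0.

Answer: x ∈ {0}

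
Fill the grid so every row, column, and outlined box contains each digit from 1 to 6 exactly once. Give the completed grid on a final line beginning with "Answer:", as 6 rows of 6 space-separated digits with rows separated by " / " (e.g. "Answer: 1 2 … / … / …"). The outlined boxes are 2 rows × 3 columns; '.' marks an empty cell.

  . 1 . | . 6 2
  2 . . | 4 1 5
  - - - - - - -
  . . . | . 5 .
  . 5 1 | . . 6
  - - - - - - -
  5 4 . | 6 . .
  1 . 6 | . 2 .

Step 1. [r2c3∈{3}] only 3 remains possible at r2c3. So r2c3=3.
Step 2. [r3c2∈{2,3,6}] in col 2, 2 fits only at r3c2 ⇒ r3c2=2.
Step 3. [r5c5∈{3}] nothing but 3 survives at r5c5. So r5c5=3.
Step 4. [r3c6∈{1,3,4}] in col 6, 3 fits only at r3c6 ⇒ r3c6=3.
Step 5. [r1c1∈{4}] r1c1 has the single candidate 4. So r1c1=4.
Step 6. [r5c6∈{1}] r5c6's peers cover all but 1, so r5c6=1.
Step 7. [r4c4∈{2}] r4c4 has the single candidate 2. So r4c4=2.
Step 8. [r4c5∈{4}] r4c5's peers cover all but 4 ⇒ r4c5=4.
Step 9. [r2c2∈{6}] r2c2's peers cover all but 6, so r2c2=6.
Step 10. [r5c3∈{2}] r5c3 is down to just 2. So r5c3=2.
Step 11. [r3c1∈{6}] r3c1 has the single candidate 6. So r3c1=6.
Step 12. [r3c3∈{4}] r3c3 has the single candidate 4 ⇒ r3c3=4.
Step 13. [r1c4∈{3}] r1c4's peers cover all but 3. So r1c4=3.
Step 14. [r1c3∈{5}] r1c3 has the single candidate 5. So r1c3=5.
Step 15. [r6c4∈{5}] only 5 remains possible at r6c4 ⇒ r6c4=5.
Step 16. [r3c4∈{1}] r3c4's peers cover all but 1. So r3c4=1.
Step 17. [r6c2∈{3}] r6c2's peers cover all but 3. So r6c2=3.
Step 18. [r4c1∈{3}] only 3 remains possible at r4c1 ⇒ r4c1=3.
Step 19. [r6c6∈{4}] r6c6 has the single candidate 4. So r6c6=4.

Answer: 4 1 5 3 6 2 / 2 6 3 4 1 5 / 6 2 4 1 5 3 / 3 5 1 2 4 6 / 5 4 2 6 3 1 / 1 3 6 5 2 4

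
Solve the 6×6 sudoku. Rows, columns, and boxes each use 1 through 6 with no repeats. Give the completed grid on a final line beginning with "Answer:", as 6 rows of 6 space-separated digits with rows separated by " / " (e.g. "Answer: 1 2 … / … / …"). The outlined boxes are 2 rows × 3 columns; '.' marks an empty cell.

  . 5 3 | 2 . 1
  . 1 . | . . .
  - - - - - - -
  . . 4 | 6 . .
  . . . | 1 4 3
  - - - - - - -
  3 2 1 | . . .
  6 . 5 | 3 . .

Step 1. [r2c3∈{2,6}] in box 1, 6 fits only at r2c3, so r2c3=6.
Step 2. [r2c1∈{2,4}] r2c1 is the only open cell in row 2 admitting 2, so r2c1=2.
Step 3. [r5c6∈{4,5,6}] across col 6, 6 lands solely at r5c6 ⇒ r5c6=6.
Step 4. [r5c4∈{4,5}] row 5 places 4 nowhere but r5c4 ⇒ r5c4=4.
Step 5. [r5c5∈{5}] r5c5's peers cover all but 5 ⇒ r5c5=5.
Step 6. [r3c6∈{2,5}] in box 4, 5 fits only at r3c6. So r3c6=5.
Step 7. [r6c5∈{1,2}] 1 has one home in row 6: r6c5 ⇒ r6c5=1.
Step 8. [r6c6∈{2}] r6c6 has the single candidate 2. So r6c6=2.
Step 9. [r2c5∈{3}] nothing but 3 survives at r2c5 ⇒ r2c5=3.
Step 10. [r3c5∈{2}] r3c5 has the single candidate 2 ⇒ r3c5=2.
Step 11. [r6c2∈{4}] nothing but 4 survives at r6c2, so r6c2=4.
Step 12. [r3c1∈{1}] r3c1 has the single candidate 1 ⇒ r3c1=1.
Step 13. [r3c2∈{3}] r3c2 has the single candidate 3, so r3c2=3.
Step 14. [r2c4∈{5}] r2c4 has the single candidate 5. So r2c4=5.
Step 15. [r1c1∈{4}] nothing but 4 survives at r1c1. So r1c1=4.
Step 16. [r1c5∈{6}] r1c5 has the single candidate 6 ⇒ r1c5=6.
Step 17. [r2c6∈{4}] nothing but 4 survives at r2c6. So r2c6=4.
Step 18. [r4c3∈{2}] only 2 remains possible at r4c3 ⇒ r4c3=2.
Step 19. [r4c2∈{6}] r4c2 has the single candidate 6, so r4c2=6.
Step 20. [r4c1∈{5}] r4c1 is down to just 5. So r4c1=5.

Answer: 4 5 3 2 6 1 / 2 1 6 5 3 4 / 1 3 4 6 2 5 / 5 6 2 1 4 3 / 3 2 1 4 5 6 / 6 4 5 3 1 2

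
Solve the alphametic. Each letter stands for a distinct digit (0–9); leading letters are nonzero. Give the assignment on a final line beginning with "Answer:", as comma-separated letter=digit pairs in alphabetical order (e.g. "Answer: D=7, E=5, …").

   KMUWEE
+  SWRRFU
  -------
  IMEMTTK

Step 1. [col 1: E + U ≡ K (mod 10)] column 1 (E + U ≡ K (mod 10), carry-in 0) doesn't pin U yet; pick U=8 and continue ⇒ U=8.
Step 2. [col 1: E + U ≡ K (mod 10)] column 1 (E + U ≡ K (mod 10), carry-in 0) doesn't pin E yet; pick E=6 and continue, so E=6.
Step 3. [I] I is the leading digit of a 7-digit sum of two 6-digit numbers; the final carry is exactly 1. So I=1.
Step 4. [col 1: E + U ≡ K (mod 10)] column 1: given E=6, U=8, carry-in 0, and digits 1,6,8 already taken and all letters distinct, E+U≡K (mod 10) forces K=4. So K=4.
Step 5. [col 2: E + F ≡ T (mod 10)] several values work for T in column 2 (E + F ≡ T (mod 10), carry-in 1); try T=7. So T=7.
Step 6. [col 2: E + F ≡ T (mod 10)] from column 2 (E=6, T=7, carry-in 1, digits 1,4,6,7,8 already taken and all letters distinct): F must equal 0. So F=0.
Step 7. [col 3: W + R ≡ T (mod 10)] column 3 (W + R ≡ T (mod 10), carry-in 0) doesn't pin W yet; pick W=2 and continue. So W=2.
Step 8. [col 3: W + R ≡ T (mod 10)] in column 3 we have W+R≡T with carry-in 0; given W=2, T=7 and digits 0,1,2,4,6,7,8 already taken and all letters distinct, that pins R to 5 ⇒ R=5.
Step 9. [col 4: U + R ≡ M (mod 10)] column 4 reads U+R+carry(0)=M with U=8, R=5; with digits 0,1,2,4,5,6,7,8 already taken and all letters distinct, the only value for M is 3, so M=3.
Step 10. [col 6: K + S ≡ M (mod 10)] from column 6 (K=4, M=3, carry-in 0, digits 0,1,2,3,4,5,6,7,8 already taken and all letters distinct): S must equal 9 ⇒ S=9.

Answer: E=6, F=0, I=1, K=4, M=3, R=5, S=9, T=7, U=8, W=2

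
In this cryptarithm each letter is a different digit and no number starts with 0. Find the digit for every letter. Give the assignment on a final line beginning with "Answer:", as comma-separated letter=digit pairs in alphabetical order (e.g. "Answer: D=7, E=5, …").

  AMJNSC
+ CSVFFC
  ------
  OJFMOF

Step 1. [col 1: C + C ≡ F (mod 10)] no forcing yet in column 1 (carry-in 0); F=6 is free and consistent — try it, so F=6.
Step 2. [col 1: C + C ≡ F (mod 10)] several values work for C in column 1 (C + C ≡ F (mod 10), carry-in 0); try C=8 ⇒ C=8.
Step 3. [col 2: S + F ≡ O (mod 10)] several values work for S in column 2 (S + F ≡ O (mod 10), carry-in 1); try S=2, so S=2.
Step 4. [col 2: S + F ≡ O (mod 10)] from column 2 (S=2, F=6, carry-in 1, digits 2,6,8 already taken and all letters distinct): O must equal 9, so O=9.
Step 5. [col 3: N + F ≡ M (mod 10)] N=7 is one option consistent with column 3 (N + F ≡ M (mod 10), carry-in 0) — take it. So N=7.
Step 6. [col 3: N + F ≡ M (mod 10)] column 3 reads N+F+carry(0)=M with N=7, F=6; with digits 2,6,7,8,9 already taken and all letters distinct, the only value for M is 3, so M=3.
Step 7. [col 4: J + V ≡ F (mod 10)] column 4 (J + V ≡ F (mod 10), carry-in 1) doesn't pin J yet; pick J=5 and continue. So J=5.
Step 8. [col 4: J + V ≡ F (mod 10)] from column 4 (J=5, F=6, carry-in 1, digits 2,3,5,6,7,8,9 already taken and all letters distinct): V must equal 0. So V=0.
Step 9. [col 6: A + C ≡ O (mod 10)] in column 6 we have A+C≡O with carry-in 0; given C=8, O=9 and digits 0,2,3,5,6,7,8,9 already taken and all letters distinct, that pins A to 1 ⇒ A=1.

Answer: A=1, C=8, F=6, J=5, M=3, N=7, O=9, S=2, V=0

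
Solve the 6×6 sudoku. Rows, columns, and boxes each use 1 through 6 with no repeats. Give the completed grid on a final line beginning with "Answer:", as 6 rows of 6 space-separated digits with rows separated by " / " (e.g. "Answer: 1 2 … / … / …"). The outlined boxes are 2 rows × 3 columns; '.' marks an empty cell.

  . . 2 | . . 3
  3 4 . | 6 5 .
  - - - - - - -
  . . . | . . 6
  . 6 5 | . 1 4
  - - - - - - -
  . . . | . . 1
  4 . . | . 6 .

Step 1. [r4c4∈{2,3}] 3 has one home in row 4: r4c4, so r4c4=3.
Step 2. [r6c6∈{2,5}] r6c6 is the only open cell in col 6 admitting 5 ⇒ r6c6=5.
Step 3. [r3c5∈{2}] only 2 remains possible at r3c5 ⇒ r3c5=2.
Step 4. [r2c3∈{1}] r2c3 has the single candidate 1. So r2c3=1.
Step 5. [r6c3∈{3}] r6c3 is down to just 3. So r6c3=3.
Step 6. [r1c1∈{5,6}] in row 1, 6 fits only at r1c1, so r1c1=6.
Step 7. [r6c4∈{2}] r6c4 has the single candidate 2, so r6c4=2.
Step 8. [r5c4∈{4}] nothing but 4 survives at r5c4, so r5c4=4.
Step 9. [r5c2∈{2,5}] r5c2 is the only open cell in col 2 admitting 2, so r5c2=2.
Step 10. [r3c2∈{1,3}] across row 3, 3 lands solely at r3c2, so r3c2=3.
Step 11. [r1c2∈{5}] nothing but 5 survives at r1c2. So r1c2=5.
Step 12. [r5c5∈{3}] r5c5 is down to just 3 ⇒ r5c5=3.
Step 13. [r5c3∈{6}] r5c3 is down to just 6. So r5c3=6.
Step 14. [r1c5∈{4}] only 4 remains possible at r1c5. So r1c5=4.
Step 15. [r6c2∈{1}] r6c2's peers cover all but 1, so r6c2=1.
Step 16. [r3c4∈{5}] r3c4 has the single candidate 5. So r3c4=5.
Step 17. [r4c1∈{2}] r4c1 has the single candidate 2 ⇒ r4c1=2.
Step 18. [r1c4∈{1}] r1c4 has the single candidate 1, so r1c4=1.
Step 19. [r3c1∈{1}] r3c1's peers cover all but 1. So r3c1=1.
Step 20. [r3c3∈{4}] nothing but 4 survives at r3c3. So r3c3=4.
Step 21. [r5c1∈{5}] r5c1 is down to just 5, so r5c1=5.
Step 22. [r2c6∈{2}] r2c6's peers cover all but 2 ⇒ r2c6=2.

Answer: 6 5 2 1 4 3 / 3 4 1 6 5 2 / 1 3 4 5 2 6 / 2 6 5 3 1 4 / 5 2 6 4 3 1 / 4 1 3 2 6 5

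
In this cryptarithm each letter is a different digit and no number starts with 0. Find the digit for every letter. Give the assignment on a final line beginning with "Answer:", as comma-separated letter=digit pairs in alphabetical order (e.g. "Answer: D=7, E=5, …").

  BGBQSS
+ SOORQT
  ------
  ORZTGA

Step 1. [col 1: S + T ≡ A (mod 10)] T=5 is one option consistent with column 1 (S + T ≡ A (mod 10), carry-in 0) — take it, so T=5.
Step 2. [col 1: S + T ≡ A (mod 10)] several values work for S in column 1 (S + T ≡ A (mod 10), carry-in 0); try S=4 ⇒ S=4.
Step 3. [col 1: S + T ≡ A (mod 10)] from column 1 (S=4, T=5, carry-in 0, digits 4,5 already taken and all letters distinct): A must equal 9 ⇒ A=9.
Step 4. [col 2: S + Q ≡ G (mod 10)] several values work for Q in column 2 (S + Q ≡ G (mod 10), carry-in 0); try Q=6 ⇒ Q=6.
Step 5. [col 2: S + Q ≡ G (mod 10)] column 2: given S=4, Q=6, carry-in 0, and digits 4,5,6,9 already taken and all letters distinct, S+Q≡G (mod 10) forces G=0 ⇒ G=0.
Step 6. [col 3: Q + R ≡ T (mod 10)] in column 3 we have Q+R≡T with carry-in 1; given Q=6, T=5 and digits 0,4,5,6,9 already taken and all letters distinct, that pins R to 8 ⇒ R=8.
Step 7. [col 4: B + O ≡ Z (mod 10)] column 4: given nothing yet, carry-in 1, and digits 0,4,5,6,8,9 already taken and all letters distinct, B+O≡Z (mod 10) forces Z=1, so Z=1.
Step 8. [col 4: B + O ≡ Z (mod 10)] no forcing yet in column 4 (carry-in 1); O=7 is free and consistent — try it. So O=7.
Step 9. [col 4: B + O ≡ Z (mod 10)] column 4: given O=7, Z=1, carry-in 1, and digits 0,1,4,5,6,7,8,9 already taken and all letters distinct, B+O≡Z (mod 10) forces B=3 ⇒ B=3.

Answer: A=9, B=3, G=0, O=7, Q=6, R=8, S=4, T=5, Z=1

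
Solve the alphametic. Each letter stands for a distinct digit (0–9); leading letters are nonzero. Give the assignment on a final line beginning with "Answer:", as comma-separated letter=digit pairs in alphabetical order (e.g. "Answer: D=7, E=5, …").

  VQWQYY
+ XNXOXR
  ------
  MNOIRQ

Step 1. [col 1: Y + R ≡ Q (mod 10)] Q=0 is one option consistent with column 1 (Y + R ≡ Q (mod 10), carry-in 0) — take it ⇒ Q=0.
Step 2. [col 1: Y + R ≡ Q (mod 10)] no forcing yet in column 1 (carry-in 0); Y=8 is free and consistent — try it ⇒ Y=8.
Step 3. [col 1: Y + R ≡ Q (mod 10)] column 1 reads Y+R+carry(0)=Q with Y=8, Q=0; with digits 0,8 already taken and all letters distinct, the only value for R is 2 ⇒ R=2.
Step 4. [col 2: Y + X ≡ R (mod 10)] from column 2 (Y=8, R=2, carry-in 1, digits 0,2,8 already taken and all letters distinct): X must equal 3. So X=3.
Step 5. [col 3: Q + O ≡ I (mod 10)] column 3 (Q + O ≡ I (mod 10), carry-in 1) doesn't pin I yet; pick I=5 and continue ⇒ I=5.
Step 6. [col 3: Q + O ≡ I (mod 10)] in column 3 we have Q+O≡I with carry-in 1; given Q=0, I=5 and digits 0,2,3,5,8 already taken and all letters distinct, that pins O to 4 ⇒ O=4.
Step 7. [col 4: W + X ≡ O (mod 10)] from column 4 (X=3, O=4, carry-in 0, digits 0,2,3,4,5,8 already taken and all letters distinct): W must equal 1, so W=1.
Step 8. [col 5: Q + N ≡ N (mod 10)] column 5 (Q + N ≡ N (mod 10), carry-in 0) doesn't pin N yet; pick N=7 and continue. So N=7.
Step 9. [col 6: V + X ≡ M (mod 10)] column 6: given X=3, carry-in 0, and digits 0,1,2,3,4,5,7,8 already taken and all letters distinct, V+X≡M (mod 10) forces V=6 ⇒ V=6.
Step 10. [col 6: V + X ≡ M (mod 10)] in column 6 we have V+X≡M with carry-in 0; given V=6, X=3 and digits 0,1,2,3,4,5,6,7,8 already taken and all letters distinct, that pins M to 9 ⇒ M=9.

Answer: I=5, M=9, N=7, O=4, Q=0, R=2, V=6, W=1, X=3, Y=8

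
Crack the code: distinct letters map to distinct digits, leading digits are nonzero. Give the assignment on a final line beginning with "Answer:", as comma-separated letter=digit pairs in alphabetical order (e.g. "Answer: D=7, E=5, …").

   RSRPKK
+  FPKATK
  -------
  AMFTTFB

Step 1. [col 1: K + K ≡ B (mod 10)] column 1 (K + K ≡ B (mod 10), carry-in 0) doesn't pin B yet; pick B=0 and continue, so B=0.
Step 2. [A] A is the leading digit of a 7-digit sum of two 6-digit numbers; the final carry is exactly 1 ⇒ A=1.
Step 3. [col 1: K + K ≡ B (mod 10)] from column 1 (B=0, carry-in 0, digits 0,1 already taken and all letters distinct): K must equal 5 ⇒ K=5.
Step 4. [col 2: K + T ≡ F (mod 10)] column 2 (K + T ≡ F (mod 10), carry-in 1) doesn't pin F yet; pick F=9 and continue, so F=9.
Step 5. [col 2: K + T ≡ F (mod 10)] column 2 reads K+T+carry(1)=F with K=5, F=9; with digits 0,1,5,9 already taken and all letters distinct, the only value for T is 3 ⇒ T=3.
Step 6. [col 3: P + A ≡ T (mod 10)] in column 3 we have P+A≡T with carry-in 0; given A=1, T=3 and digits 0,1,3,5,9 already taken and all letters distinct, that pins P to 2, so P=2.
Step 7. [col 4: R + K ≡ T (mod 10)] column 4 reads R+K+carry(0)=T with K=5, T=3; with digits 0,1,2,3,5,9 already taken and all letters distinct, the only value for R is 8 ⇒ R=8.
Step 8. [col 5: S + P ≡ F (mod 10)] column 5: given P=2, F=9, carry-in 1, and digits 0,1,2,3,5,8,9 already taken and all letters distinct, S+P≡F (mod 10) forces S=6 ⇒ S=6.
Step 9. [col 6: R + F ≡ M (mod 10)] in column 6 we have R+F≡M with carry-in 0; given R=8, F=9 and digits 0,1,2,3,5,6,8,9 already taken and all letters distinct, that pins M to 7. So M=7.

Answer: A=1, B=0, F=9, K=5, M=7, P=2, R=8, S=6, T=3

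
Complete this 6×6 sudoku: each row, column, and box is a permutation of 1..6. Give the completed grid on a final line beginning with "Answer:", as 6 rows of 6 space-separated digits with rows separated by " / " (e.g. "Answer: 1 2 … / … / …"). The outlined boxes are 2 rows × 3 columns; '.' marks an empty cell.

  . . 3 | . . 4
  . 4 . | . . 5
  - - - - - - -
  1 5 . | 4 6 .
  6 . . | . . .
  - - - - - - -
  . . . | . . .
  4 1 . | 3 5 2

Step 1. [r2c1∈{2}] r2c1 is down to just 2 ⇒ r2c1=2.
Step 2. [r4c2∈{2,3}] in box 3, 3 fits only at r4c2, so r4c2=3.
Step 3. [r5c6∈{1,6}] col 6 places 6 nowhere but r5c6. So r5c6=6.
Step 4. [r5c4∈{1}] r5c4's peers cover all but 1. So r5c4=1.
Step 5. [r1c5∈{1,2}] in row 1, 1 fits only at r1c5, so r1c5=1.
Step 6. [r3c3∈{2}] r3c3 has the single candidate 2, so r3c3=2.
Step 7. [r1c2∈{6}] r1c2's peers cover all but 6, so r1c2=6.
Step 8. [r4c5∈{2}] r4c5 has the single candidate 2. So r4c5=2.
Step 9. [r5c3∈{5}] nothing but 5 survives at r5c3. So r5c3=5.
Step 10. [r4c3∈{4}] r4c3 is down to just 4, so r4c3=4.
Step 11. [r4c6∈{1}] r4c6 has the single candidate 1 ⇒ r4c6=1.
Step 12. [r3c6∈{3}] r3c6's peers cover all but 3 ⇒ r3c6=3.
Step 13. [r2c4∈{6}] only 6 remains possible at r2c4, so r2c4=6.
Step 14. [r1c4∈{2}] nothing but 2 survives at r1c4. So r1c4=2.
Step 15. [r6c3∈{6}] r6c3's peers cover all but 6. So r6c3=6.
Step 16. [r5c5∈{4}] nothing but 4 survives at r5c5 ⇒ r5c5=4.
Step 17. [r5c1∈{3}] only 3 remains possible at r5c1. So r5c1=3.
Step 18. [r1c1∈{5}] r1c1 has the single candidate 5, so r1c1=5.
Step 19. [r4c4∈{5}] only 5 remains possible at r4c4. So r4c4=5.
Step 20. [r2c3∈{1}] only 1 remains possible at r2c3, so r2c3=1.
Step 21. [r5c2∈{2}] only 2 remains possible at r5c2 ⇒ r5c2=2.
Step 22. [r2c5∈{3}] r2c5's peers cover all but 3, so r2c5=3.

Answer: 5 6 3 2 1 4 / 2 4 1 6 3 5 / 1 5 2 4 6 3 / 6 3 4 5 2 1 / 3 2 5 1 4 6 / 4 1 6 3 5 2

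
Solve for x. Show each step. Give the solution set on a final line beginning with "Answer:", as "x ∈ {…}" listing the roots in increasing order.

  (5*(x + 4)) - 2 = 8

Step 1. [(5*(x + 4)) - 2 = 8] peel the -2: add 2 from each side, so sub: 5*(x + 4) = 10.
Step 2. [5*(x + 4) = 10] leading coefficient 5: divide by 5 ⇒ div: x + 4 = 2.
Step 3. [x + 4 = 2] 4 comes off first (subtract 4), so sub: x = -2.

Answer: x ∈ {-2}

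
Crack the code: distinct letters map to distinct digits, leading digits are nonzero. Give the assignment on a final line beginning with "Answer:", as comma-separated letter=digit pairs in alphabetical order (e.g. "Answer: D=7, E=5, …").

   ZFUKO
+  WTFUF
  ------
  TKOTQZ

Step 1. [col 1: O + F ≡ Z (mod 10)] Z=6 is one option consistent with column 1 (O + F ≡ Z (mod 10), carry-in 0) — take it ⇒ Z=6.
Step 2. [col 1: O + F ≡ Z (mod 10)] several values work for F in column 1 (O + F ≡ Z (mod 10), carry-in 0); try F=2. So F=2.
Step 3. [col 1: O + F ≡ Z (mod 10)] column 1: given F=2, Z=6, carry-in 0, and digits 2,6 already taken and all letters distinct, O+F≡Z (mod 10) forces O=4, so O=4.
Step 4. [col 2: K + U ≡ Q (mod 10)] column 2 (K + U ≡ Q (mod 10), carry-in 0) doesn't pin Q yet; pick Q=3 and continue. So Q=3.
Step 5. [col 2: K + U ≡ Q (mod 10)] several values work for U in column 2 (K + U ≡ Q (mod 10), carry-in 0); try U=8 ⇒ U=8.
Step 6. [col 2: K + U ≡ Q (mod 10)] from column 2 (U=8, Q=3, carry-in 0, digits 2,3,4,6,8 already taken and all letters distinct): K must equal 5, so K=5.
Step 7. [col 3: U + F ≡ T (mod 10)] column 3: given U=8, F=2, carry-in 1, and digits 2,3,4,5,6,8 already taken and all letters distinct, U+F≡T (mod 10) forces T=1 ⇒ T=1.
Step 8. [col 5: Z + W ≡ K (mod 10)] in column 5 we have Z+W≡K with carry-in 0; given Z=6, K=5 and digits 1,2,3,4,5,6,8 already taken and all letters distinct, that pins W to 9 ⇒ W=9.

Answer: F=2, K=5, O=4, Q=3, T=1, U=8, W=9, Z=6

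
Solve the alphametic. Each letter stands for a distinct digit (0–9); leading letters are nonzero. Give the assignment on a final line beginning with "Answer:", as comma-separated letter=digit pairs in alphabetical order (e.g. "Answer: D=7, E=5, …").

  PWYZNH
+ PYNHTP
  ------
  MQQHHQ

Step 1. [col 1: H + P ≡ Q (mod 10)] several values work for H in column 1 (H + P ≡ Q (mod 10), carry-in 0); try H=8 ⇒ H=8.
Step 2. [col 1: H + P ≡ Q (mod 10)] P=3 is one option consistent with column 1 (H + P ≡ Q (mod 10), carry-in 0) — take it ⇒ P=3.
Step 3. [col 1: H + P ≡ Q (mod 10)] from column 1 (H=8, P=3, carry-in 0, digits 3,8 already taken and all letters distinct): Q must equal 1 ⇒ Q=1.
Step 4. [col 2: N + T ≡ H (mod 10)] T=2 is one option consistent with column 2 (N + T ≡ H (mod 10), carry-in 1) — take it. So T=2.
Step 5. [col 2: N + T ≡ H (mod 10)] from column 2 (T=2, H=8, carry-in 1, digits 1,2,3,8 already taken and all letters distinct): N must equal 5 ⇒ N=5.
Step 6. [col 3: Z + H ≡ H (mod 10)] in column 3 we have Z+H≡H with carry-in 0; given H=8 and digits 1,2,3,5,8 already taken and all letters distinct, that pins Z to 0. So Z=0.
Step 7. [col 4: Y + N ≡ Q (mod 10)] column 4 reads Y+N+carry(0)=Q with N=5, Q=1; with digits 0,1,2,3,5,8 already taken and all letters distinct, the only value for Y is 6. So Y=6.
Step 8. [col 5: W + Y ≡ Q (mod 10)] column 5: given Y=6, Q=1, carry-in 1, and digits 0,1,2,3,5,6,8 already taken and all letters distinct, W+Y≡Q (mod 10) forces W=4. So W=4.
Step 9. [col 6: P + P ≡ M (mod 10)] column 6: given P=3, carry-in 1, and digits 0,1,2,3,4,5,6,8 already taken and all letters distinct, P+P≡M (mod 10) forces M=7 ⇒ M=7.

Answer: H=8, M=7, N=5, P=3, Q=1, T=2, W=4, Y=6, Z=0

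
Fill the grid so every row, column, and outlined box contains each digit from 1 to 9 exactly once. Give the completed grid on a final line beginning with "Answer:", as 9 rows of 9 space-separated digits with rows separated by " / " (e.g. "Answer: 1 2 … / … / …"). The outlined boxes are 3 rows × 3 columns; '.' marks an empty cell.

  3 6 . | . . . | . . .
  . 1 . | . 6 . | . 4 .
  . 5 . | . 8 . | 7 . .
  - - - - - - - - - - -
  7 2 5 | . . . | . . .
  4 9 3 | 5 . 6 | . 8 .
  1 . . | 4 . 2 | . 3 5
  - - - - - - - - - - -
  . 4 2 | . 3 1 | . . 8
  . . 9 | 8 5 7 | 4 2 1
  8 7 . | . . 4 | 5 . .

Step 1. [r2c7∈{2,3,8,9}] col 7 places 3 nowhere but r2c7 ⇒ r2c7=3.
Step 2. [r1c5∈{1,2,4,7,9}] r1c5 is the only open cell in col 5 admitting 4, so r1c5=4.
Step 3. [r1c7∈{1,2,8,9}] in col 7, 8 fits only at r1c7, so r1c7=8.
Step 4. [r6c3∈{6,8}] r6c3 is the only open cell in box 4 admitting 6 ⇒ r6c3=6.
Step 5. [r6c7∈{9}] r6c7 has the single candidate 9, so r6c7=9.
Step 6. [r7c7∈{6}] only 6 remains possible at r7c7. So r7c7=6.
Step 7. [r7c4∈{9}] nothing but 9 survives at r7c4. So r7c4=9.
Step 8. [r4c7∈{1}] only 1 remains possible at r4c7, so r4c7=1.
Step 9. [r9c8∈{9}] r9c8 has the single candidate 9. So r9c8=9.
Step 10. [r1c3∈{7}] r1c3 is down to just 7, so r1c3=7.
Step 11. [r2c6∈{5,9}] r2c6 is the only open cell in row 2 admitting 5, so r2c6=5.
Step 12. [r1c6∈{9}] r1c6 has the single candidate 9, so r1c6=9.
Step 13. [r1c9∈{2}] r1c9's peers cover all but 2, so r1c9=2.
Step 14. [r4c4∈{3}] only 3 remains possible at r4c4 ⇒ r4c4=3.
Step 15. [r1c4∈{1}] only 1 remains possible at r1c4. So r1c4=1.
Step 16. [r3c4∈{2}] only 2 remains possible at r3c4. So r3c4=2.
Step 17. [r3c1∈{9}] only 9 remains possible at r3c1, so r3c1=9.
Step 18. [r4c8∈{6}] nothing but 6 survives at r4c8. So r4c8=6.
Step 19. [r6c5∈{7}] only 7 remains possible at r6c5. So r6c5=7.
Step 20. [r2c3∈{8}] r2c3's peers cover all but 8 ⇒ r2c3=8.
Step 21. [r9c4∈{6}] only 6 remains possible at r9c4 ⇒ r9c4=6.
Step 22. [r6c2∈{8}] nothing but 8 survives at r6c2 ⇒ r6c2=8.
Step 23. [r3c6∈{3}] only 3 remains possible at r3c6 ⇒ r3c6=3.
Step 24. [r5c5∈{1}] nothing but 1 survives at r5c5 ⇒ r5c5=1.
Step 25. [r3c8∈{1}] nothing but 1 survives at r3c8 ⇒ r3c8=1.
Step 26. [r8c2∈{3}] nothing but 3 survives at r8c2 ⇒ r8c2=3.
Step 27. [r8c1∈{6}] r8c1's peers cover all but 6 ⇒ r8c1=6.
Step 28. [r5c7∈{2}] only 2 remains possible at r5c7. So r5c7=2.
Step 29. [r9c3∈{1}] r9c3 is down to just 1. So r9c3=1.
Step 30. [r4c5∈{9}] r4c5's peers cover all but 9, so r4c5=9.
Step 31. [r3c9∈{6}] nothing but 6 survives at r3c9 ⇒ r3c9=6.
Step 32. [r7c8∈{7}] r7c8 has the single candidate 7, so r7c8=7.
Step 33. [r2c1∈{2}] nothing but 2 survives at r2c1 ⇒ r2c1=2.
Step 34. [r9c5∈{2}] r9c5's peers cover all but 2, so r9c5=2.
Step 35. [r2c9∈{9}] r2c9 is down to just 9 ⇒ r2c9=9.
Step 36. [r2c4∈{7}] nothing but 7 survives at r2c4, so r2c4=7.
Step 37. [r3c3∈{4}] r3c3's peers cover all but 4, so r3c3=4.
Step 38. [r7c1∈{5}] r7c1 is down to just 5, so r7c1=5.
Step 39. [r1c8∈{5}] r1c8 has the single candidate 5. So r1c8=5.
Step 40. [r4c6∈{8}] r4c6 has the single candidate 8, so r4c6=8.
Step 41. [r4c9∈{4}] r4c9 is down to just 4 ⇒ r4c9=4.
Step 42. [r9c9∈{3}] only 3 remains possible at r9c9, so r9c9=3.
Step 43. [r5c9∈{7}] r5c9 has the single candidate 7, so r5c9=7.

Answer: 3 6 7 1 4 9 8 5 2 / 2 1 8 7 6 5 3 4 9 / 9 5 4 2 8 3 7 1 6 / 7 2 5 3 9 8 1 6 4 / 4 9 3 5 1 6 2 8 7 / 1 8 6 4 7 2 9 3 5 / 5 4 2 9 3 1 6 7 8 / 6 3 9 8 5 7 4 2 1 / 8 7 1 6 2 4 5 9 3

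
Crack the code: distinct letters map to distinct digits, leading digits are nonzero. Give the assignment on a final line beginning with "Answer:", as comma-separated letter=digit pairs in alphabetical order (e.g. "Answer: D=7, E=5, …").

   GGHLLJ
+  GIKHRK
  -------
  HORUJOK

Step 1. [col 1: J + K ≡ K (mod 10)] in column 1 we have J+K≡K with carry-in 0; given nothing yet and all letters distinct, none taken yet, that pins J to 0. So J=0.
Step 2. [H] adding two 6-digit numbers gives at most 6+1 digits, and here it does — H is that final carry and must be 1. So H=1.
Step 3. [col 1: J + K ≡ K (mod 10)] no forcing yet in column 1 (carry-in 0); K=2 is free and consistent — try it. So K=2.
Step 4. [col 2: L + R ≡ O (mod 10)] no forcing yet in column 2 (carry-in 0); R=5 is free and consistent — try it. So R=5.
Step 5. [col 2: L + R ≡ O (mod 10)] L=8 is one option consistent with column 2 (L + R ≡ O (mod 10), carry-in 0) — take it. So L=8.
Step 6. [col 2: L + R ≡ O (mod 10)] column 2: given L=8, R=5, carry-in 0, and digits 0,1,2,5,8 already taken and all letters distinct, L+R≡O (mod 10) forces O=3, so O=3.
Step 7. [col 4: H + K ≡ U (mod 10)] from column 4 (H=1, K=2, carry-in 1, digits 0,1,2,3,5,8 already taken and all letters distinct): U must equal 4. So U=4.
Step 8. [col 5: G + I ≡ R (mod 10)] column 5 (G + I ≡ R (mod 10), carry-in 0) doesn't pin G yet; pick G=6 and continue. So G=6.
Step 9. [col 5: G + I ≡ R (mod 10)] column 5: given G=6, R=5, carry-in 0, and digits 0,1,2,3,4,5,6,8 already taken and all letters distinct, G+I≡R (mod 10) forces I=9 ⇒ I=9.

Answer: G=6, H=1, I=9, J=0, K=2, L=8, O=3, R=5, U=4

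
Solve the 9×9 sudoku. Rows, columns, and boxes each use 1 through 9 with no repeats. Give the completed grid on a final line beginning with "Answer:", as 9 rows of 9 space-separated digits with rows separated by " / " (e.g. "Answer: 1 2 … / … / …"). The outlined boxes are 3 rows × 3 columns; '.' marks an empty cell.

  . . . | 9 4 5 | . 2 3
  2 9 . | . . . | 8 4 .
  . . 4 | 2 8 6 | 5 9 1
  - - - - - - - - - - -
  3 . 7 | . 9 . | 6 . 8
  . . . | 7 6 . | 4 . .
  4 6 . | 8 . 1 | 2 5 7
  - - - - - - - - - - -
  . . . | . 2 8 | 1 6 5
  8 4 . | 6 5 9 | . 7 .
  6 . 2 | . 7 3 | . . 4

Step 1. [r5c1∈{1,5,9}] in col 1, 5 fits only at r5c1. So r5c1=5.
Step 2. [r8c3∈{1,3}] r8c3 is the only open cell in row 8 admitting 1 ⇒ r8c3=1.
Step 3. [r3c1∈{7}] only 7 remains possible at r3c1. So r3c1=7.
Step 4. [r2c4∈{1,3}] 3 has one home in col 4: r2c4, so r2c4=3.
Step 5. [r7c3∈{3,9}] col 3 places 3 nowhere but r7c3 ⇒ r7c3=3.
Step 6. [r5c6∈{2}] r5c6 has the single candidate 2. So r5c6=2.
Step 7. [r4c8∈{1}] r4c8's peers cover all but 1 ⇒ r4c8=1.
Step 8. [r1c3∈{6,8}] in row 1, 6 fits only at r1c3, so r1c3=6.
Step 9. [r1c2∈{1,8}] row 1 places 8 nowhere but r1c2 ⇒ r1c2=8.
Step 10. [r5c9∈{9}] only 9 remains possible at r5c9, so r5c9=9.
Step 11. [r4c4∈{4,5}] row 4 places 5 nowhere but r4c4, so r4c4=5.
Step 12. [r4c2∈{2}] only 2 remains possible at r4c2, so r4c2=2.
Step 13. [r2c5∈{1}] nothing but 1 survives at r2c5. So r2c5=1.
Step 14. [r2c3∈{5}] r2c3's peers cover all but 5, so r2c3=5.
Step 15. [r9c2∈{5}] r9c2 is down to just 5, so r9c2=5.
Step 16. [r8c9∈{2}] r8c9's peers cover all but 2, so r8c9=2.
Step 17. [r6c5∈{3}] only 3 remains possible at r6c5 ⇒ r6c5=3.
Step 18. [r7c1∈{9}] only 9 remains possible at r7c1. So r7c1=9.
Step 19. [r9c8∈{8}] r9c8 has the single candidate 8, so r9c8=8.
Step 20. [r6c3∈{9}] nothing but 9 survives at r6c3. So r6c3=9.
Step 21. [r1c1∈{1}] r1c1 is down to just 1 ⇒ r1c1=1.
Step 22. [r2c9∈{6}] r2c9 is down to just 6, so r2c9=6.
Step 23. [r5c2∈{1}] nothing but 1 survives at r5c2. So r5c2=1.
Step 24. [r7c4∈{4}] r7c4 has the single candidate 4 ⇒ r7c4=4.
Step 25. [r7c2∈{7}] r7c2's peers cover all but 7, so r7c2=7.
Step 26. [r9c7∈{9}] r9c7's peers cover all but 9 ⇒ r9c7=9.
Step 27. [r9c4∈{1}] only 1 remains possible at r9c4, so r9c4=1.
Step 28. [r1c7∈{7}] r1c7's peers cover all but 7 ⇒ r1c7=7.
Step 29. [r2c6∈{7}] nothing but 7 survives at r2c6, so r2c6=7.
Step 30. [r3c2∈{3}] r3c2's peers cover all but 3. So r3c2=3.
Step 31. [r4c6∈{4}] nothing but 4 survives at r4c6, so r4c6=4.
Step 32. [r8c7∈{3}] r8c7 has the single candidate 3 ⇒ r8c7=3.
Step 33. [r5c8∈{3}] only 3 remains possible at r5c8 ⇒ r5c8=3.
Step 34. [r5c3∈{8}] nothing but 8 survives at r5c3, so r5c3=8.

Answer: 1 8 6 9 4 5 7 2 3 / 2 9 5 3 1 7 8 4 6 / 7 3 4 2 8 6 5 9 1 / 3 2 7 5 9 4 6 1 8 / 5 1 8 7 6 2 4 3 9 / 4 6 9 8 3 1 2 5 7 / 9 7 3 4 2 8 1 6 5 / 8 4 1 6 5 9 3 7 2 / 6 5 2 1 7 3 9 8 4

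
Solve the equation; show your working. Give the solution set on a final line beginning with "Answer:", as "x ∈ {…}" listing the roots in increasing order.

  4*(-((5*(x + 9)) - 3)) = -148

Step 1. [4*(-((5*(x + 9)) - 3)) = -148] 4 out front; divide by 4 ⇒ div: -((5*(x + 9)) - 3) = -37.
Step 2. [-((5*(x + 9)) - 3) = -37] LHS negated; negate both sides, so neg: (5*(x + 9)) - 3 = 37.
Step 3. [(5*(x + 9)) - 3 = 37] -3 is outermost — add 3 both sides. So sub: 5*(x + 9) = 40.
Step 4. [5*(x + 9) = 40] 5 out front; divide by 5, so div: x + 9 = 8.
Step 5. [x + 9 = 8] the outer +9 inverts by subtracting 9. So sub: x = -1.

Answer: x ∈ {-1}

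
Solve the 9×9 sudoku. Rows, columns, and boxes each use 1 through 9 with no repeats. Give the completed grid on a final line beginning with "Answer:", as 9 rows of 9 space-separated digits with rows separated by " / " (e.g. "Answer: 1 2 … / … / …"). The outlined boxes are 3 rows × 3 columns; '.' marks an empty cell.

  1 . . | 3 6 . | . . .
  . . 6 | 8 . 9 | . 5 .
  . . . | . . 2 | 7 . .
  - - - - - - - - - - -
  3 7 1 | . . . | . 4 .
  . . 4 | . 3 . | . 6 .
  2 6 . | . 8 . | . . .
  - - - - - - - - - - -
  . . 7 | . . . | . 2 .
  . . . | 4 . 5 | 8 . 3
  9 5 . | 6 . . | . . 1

Step 1. [r4c9∈{2,5,8,9}] across row 4, 8 lands solely at r4c9, so r4c9=8.
Step 2. [r1c3∈{2,5,8,9}] r1c3 is the only open cell in row 1 admitting 5 ⇒ r1c3=5.
Step 3. [r6c3∈{9}] r6c3's peers cover all but 9. So r6c3=9.
Step 4. [r7c7∈{4,5,6,9}] in col 7, 6 fits only at r7c7, so r7c7=6.
Step 5. [r1c6∈{4,7}] in row 1, 7 fits only at r1c6, so r1c6=7.
Step 6. [r5c6∈{1}] r5c6's peers cover all but 1 ⇒ r5c6=1.
Step 7. [r7c9∈{4,5,9}] across row 7, 5 lands solely at r7c9, so r7c9=5.
Step 8. [r8c8∈{7,9}] 9 has one home in box 9: r8c8, so r8c8=9.
Step 9. [r5c2∈{8}] nothing but 8 survives at r5c2 ⇒ r5c2=8.
Step 10. [r8c5∈{1,2,7}] 7 has one home in row 8: r8c5. So r8c5=7.
Step 11. [r6c9∈{7}] nothing but 7 survives at r6c9 ⇒ r6c9=7.
Step 12. [r6c4∈{5}] only 5 remains possible at r6c4. So r6c4=5.
Step 13. [r3c4∈{1}] r3c4's peers cover all but 1. So r3c4=1.
Step 14. [r2c5∈{4}] nothing but 4 survives at r2c5. So r2c5=4.
Step 15. [r2c9∈{2}] nothing but 2 survives at r2c9, so r2c9=2.
Step 16. [r5c9∈{9}] r5c9 has the single candidate 9 ⇒ r5c9=9.
Step 17. [r2c2∈{3}] r2c2's peers cover all but 3. So r2c2=3.
Step 18. [r3c3∈{8}] only 8 remains possible at r3c3. So r3c3=8.
Step 19. [r3c1∈{4}] r3c1 is down to just 4 ⇒ r3c1=4.
Step 20. [r4c7∈{2,5}] row 4 places 5 nowhere but r4c7 ⇒ r4c7=5.
Step 21. [r1c2∈{2,9}] 2 has one home in row 1: r1c2. So r1c2=2.
Step 22. [r9c3∈{2,3}] 3 has one home in col 3: r9c3 ⇒ r9c3=3.
Step 23. [r7c5∈{1,9}] 1 has one home in col 5: r7c5, so r7c5=1.
Step 24. [r4c5∈{2,9}] in col 5, 9 fits only at r4c5, so r4c5=9.
Step 25. [r6c8∈{1,3}] col 8 places 1 nowhere but r6c8 ⇒ r6c8=1.
Step 26. [r5c4∈{2,7}] r5c4 is the only open cell in row 5 admitting 7. So r5c4=7.
Step 27. [r7c1∈{8}] r7c1 is down to just 8 ⇒ r7c1=8.
Step 28. [r1c9∈{4}] r1c9 has the single candidate 4 ⇒ r1c9=4.
Step 29. [r9c6∈{8}] nothing but 8 survives at r9c6 ⇒ r9c6=8.
Step 30. [r1c7∈{9}] r1c7 is down to just 9. So r1c7=9.
Step 31. [r9c5∈{2}] only 2 remains possible at r9c5, so r9c5=2.
Step 32. [r3c9∈{6}] only 6 remains possible at r3c9 ⇒ r3c9=6.
Step 33. [r3c5∈{5}] nothing but 5 survives at r3c5 ⇒ r3c5=5.
Step 34. [r9c7∈{4}] r9c7's peers cover all but 4. So r9c7=4.
Step 35. [r2c1∈{7}] r2c1's peers cover all but 7 ⇒ r2c1=7.
Step 36. [r1c8∈{8}] r1c8's peers cover all but 8, so r1c8=8.
Step 37. [r8c1∈{6}] r8c1 has the single candidate 6. So r8c1=6.
Step 38. [r8c2∈{1}] nothing but 1 survives at r8c2 ⇒ r8c2=1.
Step 39. [r7c4∈{9}] only 9 remains possible at r7c4, so r7c4=9.
Step 40. [r5c1∈{5}] r5c1 is down to just 5 ⇒ r5c1=5.
Step 41. [r4c6∈{6}] only 6 remains possible at r4c6, so r4c6=6.
Step 42. [r3c2∈{9}] r3c2 is down to just 9 ⇒ r3c2=9.
Step 43. [r4c4∈{2}] r4c4 has the single candidate 2, so r4c4=2.
Step 44. [r6c6∈{4}] nothing but 4 survives at r6c6, so r6c6=4.
Step 45. [r7c6∈{3}] nothing but 3 survives at r7c6, so r7c6=3.
Step 46. [r6c7∈{3}] only 3 remains possible at r6c7, so r6c7=3.
Step 47. [r5c7∈{2}] r5c7 has the single candidate 2. So r5c7=2.
Step 48. [r7c2∈{4}] r7c2 is down to just 4, so r7c2=4.
Step 49. [r9c8∈{7}] r9c8 is down to just 7. So r9c8=7.
Step 50. [r8c3∈{2}] nothing but 2 survives at r8c3. So r8c3=2.
Step 51. [r3c8∈{3}] only 3 remains possible at r3c8. So r3c8=3.
Step 52. [r2c7∈{1}] only 1 remains possible at r2c7. So r2c7=1.

Answer: 1 2 5 3 6 7 9 8 4 / 7 3 6 8 4 9 1 5 2 / 4 9 8 1 5 2 7 3 6 / 3 7 1 2 9 6 5 4 8 / 5 8 4 7 3 1 2 6 9 / 2 6 9 5 8 4 3 1 7 / 8 4 7 9 1 3 6 2 5 / 6 1 2 4 7 5 8 9 3 / 9 5 3 6 2 8 4 7 1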